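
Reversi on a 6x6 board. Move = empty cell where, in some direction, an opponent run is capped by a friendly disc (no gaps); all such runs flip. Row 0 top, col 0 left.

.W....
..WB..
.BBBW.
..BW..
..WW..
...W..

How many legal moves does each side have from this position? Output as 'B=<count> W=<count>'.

Answer: B=9 W=9

Derivation:
-- B to move --
(0,0): no bracket -> illegal
(0,2): flips 1 -> legal
(0,3): flips 1 -> legal
(1,0): no bracket -> illegal
(1,1): flips 1 -> legal
(1,4): no bracket -> illegal
(1,5): no bracket -> illegal
(2,5): flips 1 -> legal
(3,1): no bracket -> illegal
(3,4): flips 1 -> legal
(3,5): flips 1 -> legal
(4,1): no bracket -> illegal
(4,4): flips 1 -> legal
(5,1): no bracket -> illegal
(5,2): flips 1 -> legal
(5,4): flips 1 -> legal
B mobility = 9
-- W to move --
(0,2): flips 1 -> legal
(0,3): flips 2 -> legal
(0,4): no bracket -> illegal
(1,0): flips 2 -> legal
(1,1): flips 1 -> legal
(1,4): flips 1 -> legal
(2,0): flips 3 -> legal
(3,0): flips 1 -> legal
(3,1): flips 1 -> legal
(3,4): flips 1 -> legal
(4,1): no bracket -> illegal
W mobility = 9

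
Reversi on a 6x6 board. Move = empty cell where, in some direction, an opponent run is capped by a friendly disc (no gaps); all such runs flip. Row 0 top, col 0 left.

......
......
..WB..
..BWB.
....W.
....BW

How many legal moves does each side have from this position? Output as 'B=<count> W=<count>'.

Answer: B=3 W=6

Derivation:
-- B to move --
(1,1): no bracket -> illegal
(1,2): flips 1 -> legal
(1,3): no bracket -> illegal
(2,1): flips 1 -> legal
(2,4): no bracket -> illegal
(3,1): no bracket -> illegal
(3,5): no bracket -> illegal
(4,2): no bracket -> illegal
(4,3): flips 1 -> legal
(4,5): no bracket -> illegal
(5,3): no bracket -> illegal
B mobility = 3
-- W to move --
(1,2): no bracket -> illegal
(1,3): flips 1 -> legal
(1,4): no bracket -> illegal
(2,1): no bracket -> illegal
(2,4): flips 2 -> legal
(2,5): no bracket -> illegal
(3,1): flips 1 -> legal
(3,5): flips 1 -> legal
(4,1): no bracket -> illegal
(4,2): flips 1 -> legal
(4,3): no bracket -> illegal
(4,5): no bracket -> illegal
(5,3): flips 1 -> legal
W mobility = 6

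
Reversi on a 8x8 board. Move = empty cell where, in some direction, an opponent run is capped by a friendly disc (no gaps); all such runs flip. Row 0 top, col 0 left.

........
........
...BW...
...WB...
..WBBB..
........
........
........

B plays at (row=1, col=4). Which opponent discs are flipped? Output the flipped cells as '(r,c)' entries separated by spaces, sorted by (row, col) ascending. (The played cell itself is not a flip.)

Dir NW: first cell '.' (not opp) -> no flip
Dir N: first cell '.' (not opp) -> no flip
Dir NE: first cell '.' (not opp) -> no flip
Dir W: first cell '.' (not opp) -> no flip
Dir E: first cell '.' (not opp) -> no flip
Dir SW: first cell 'B' (not opp) -> no flip
Dir S: opp run (2,4) capped by B -> flip
Dir SE: first cell '.' (not opp) -> no flip

Answer: (2,4)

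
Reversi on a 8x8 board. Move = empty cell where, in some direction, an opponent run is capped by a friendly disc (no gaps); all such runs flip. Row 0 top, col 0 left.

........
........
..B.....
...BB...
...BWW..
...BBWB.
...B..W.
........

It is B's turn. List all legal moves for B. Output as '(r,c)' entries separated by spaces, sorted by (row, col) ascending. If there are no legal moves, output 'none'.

Answer: (3,5) (3,6) (4,6) (7,6) (7,7)

Derivation:
(3,5): flips 1 -> legal
(3,6): flips 1 -> legal
(4,6): flips 2 -> legal
(5,7): no bracket -> illegal
(6,4): no bracket -> illegal
(6,5): no bracket -> illegal
(6,7): no bracket -> illegal
(7,5): no bracket -> illegal
(7,6): flips 1 -> legal
(7,7): flips 3 -> legal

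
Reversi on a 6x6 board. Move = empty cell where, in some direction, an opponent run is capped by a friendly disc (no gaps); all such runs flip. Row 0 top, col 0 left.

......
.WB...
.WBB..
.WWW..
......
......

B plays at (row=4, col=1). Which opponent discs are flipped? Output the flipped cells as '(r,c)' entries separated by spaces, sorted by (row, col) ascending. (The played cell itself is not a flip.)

Answer: (3,2)

Derivation:
Dir NW: first cell '.' (not opp) -> no flip
Dir N: opp run (3,1) (2,1) (1,1), next='.' -> no flip
Dir NE: opp run (3,2) capped by B -> flip
Dir W: first cell '.' (not opp) -> no flip
Dir E: first cell '.' (not opp) -> no flip
Dir SW: first cell '.' (not opp) -> no flip
Dir S: first cell '.' (not opp) -> no flip
Dir SE: first cell '.' (not opp) -> no flip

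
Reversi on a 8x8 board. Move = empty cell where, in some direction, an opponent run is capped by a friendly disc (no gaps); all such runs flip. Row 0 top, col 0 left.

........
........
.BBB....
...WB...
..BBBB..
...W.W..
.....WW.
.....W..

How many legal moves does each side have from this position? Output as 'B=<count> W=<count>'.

Answer: B=6 W=5

Derivation:
-- B to move --
(2,4): flips 1 -> legal
(3,2): flips 1 -> legal
(4,6): no bracket -> illegal
(5,2): no bracket -> illegal
(5,4): no bracket -> illegal
(5,6): no bracket -> illegal
(5,7): no bracket -> illegal
(6,2): flips 1 -> legal
(6,3): flips 1 -> legal
(6,4): flips 1 -> legal
(6,7): no bracket -> illegal
(7,4): no bracket -> illegal
(7,6): no bracket -> illegal
(7,7): flips 2 -> legal
B mobility = 6
-- W to move --
(1,0): no bracket -> illegal
(1,1): flips 1 -> legal
(1,2): no bracket -> illegal
(1,3): flips 1 -> legal
(1,4): no bracket -> illegal
(2,0): no bracket -> illegal
(2,4): no bracket -> illegal
(2,5): no bracket -> illegal
(3,0): no bracket -> illegal
(3,1): flips 1 -> legal
(3,2): no bracket -> illegal
(3,5): flips 3 -> legal
(3,6): no bracket -> illegal
(4,1): no bracket -> illegal
(4,6): no bracket -> illegal
(5,1): flips 1 -> legal
(5,2): no bracket -> illegal
(5,4): no bracket -> illegal
(5,6): no bracket -> illegal
W mobility = 5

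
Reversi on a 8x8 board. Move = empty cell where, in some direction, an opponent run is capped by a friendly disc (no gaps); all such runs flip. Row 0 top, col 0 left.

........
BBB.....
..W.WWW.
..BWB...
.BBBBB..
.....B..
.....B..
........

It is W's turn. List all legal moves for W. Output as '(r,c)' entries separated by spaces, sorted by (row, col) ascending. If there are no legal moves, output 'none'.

(0,0): flips 1 -> legal
(0,1): no bracket -> illegal
(0,2): flips 1 -> legal
(0,3): no bracket -> illegal
(1,3): no bracket -> illegal
(2,0): no bracket -> illegal
(2,1): no bracket -> illegal
(2,3): no bracket -> illegal
(3,0): no bracket -> illegal
(3,1): flips 1 -> legal
(3,5): flips 1 -> legal
(3,6): no bracket -> illegal
(4,0): no bracket -> illegal
(4,6): no bracket -> illegal
(5,0): no bracket -> illegal
(5,1): flips 1 -> legal
(5,2): flips 4 -> legal
(5,3): flips 1 -> legal
(5,4): flips 2 -> legal
(5,6): no bracket -> illegal
(6,4): no bracket -> illegal
(6,6): flips 2 -> legal
(7,4): no bracket -> illegal
(7,5): no bracket -> illegal
(7,6): no bracket -> illegal

Answer: (0,0) (0,2) (3,1) (3,5) (5,1) (5,2) (5,3) (5,4) (6,6)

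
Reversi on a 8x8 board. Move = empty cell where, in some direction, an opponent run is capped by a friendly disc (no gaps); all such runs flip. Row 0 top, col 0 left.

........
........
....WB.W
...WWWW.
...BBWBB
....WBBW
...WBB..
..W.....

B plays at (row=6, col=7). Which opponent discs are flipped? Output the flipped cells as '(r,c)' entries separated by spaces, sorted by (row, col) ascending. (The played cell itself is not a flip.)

Answer: (5,7)

Derivation:
Dir NW: first cell 'B' (not opp) -> no flip
Dir N: opp run (5,7) capped by B -> flip
Dir NE: edge -> no flip
Dir W: first cell '.' (not opp) -> no flip
Dir E: edge -> no flip
Dir SW: first cell '.' (not opp) -> no flip
Dir S: first cell '.' (not opp) -> no flip
Dir SE: edge -> no flip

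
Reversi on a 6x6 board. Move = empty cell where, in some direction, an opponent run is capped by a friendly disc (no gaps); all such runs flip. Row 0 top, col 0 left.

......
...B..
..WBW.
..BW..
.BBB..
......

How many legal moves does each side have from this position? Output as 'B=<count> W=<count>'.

Answer: B=7 W=7

Derivation:
-- B to move --
(1,1): no bracket -> illegal
(1,2): flips 1 -> legal
(1,4): no bracket -> illegal
(1,5): flips 2 -> legal
(2,1): flips 1 -> legal
(2,5): flips 1 -> legal
(3,1): flips 1 -> legal
(3,4): flips 1 -> legal
(3,5): flips 1 -> legal
(4,4): no bracket -> illegal
B mobility = 7
-- W to move --
(0,2): flips 1 -> legal
(0,3): flips 2 -> legal
(0,4): flips 1 -> legal
(1,2): no bracket -> illegal
(1,4): no bracket -> illegal
(2,1): no bracket -> illegal
(3,0): no bracket -> illegal
(3,1): flips 1 -> legal
(3,4): no bracket -> illegal
(4,0): no bracket -> illegal
(4,4): no bracket -> illegal
(5,0): no bracket -> illegal
(5,1): flips 1 -> legal
(5,2): flips 2 -> legal
(5,3): flips 1 -> legal
(5,4): no bracket -> illegal
W mobility = 7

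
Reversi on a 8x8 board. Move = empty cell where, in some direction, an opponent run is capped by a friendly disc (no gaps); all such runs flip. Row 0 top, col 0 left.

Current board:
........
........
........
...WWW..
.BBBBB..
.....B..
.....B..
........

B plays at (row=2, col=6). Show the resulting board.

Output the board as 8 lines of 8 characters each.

Place B at (2,6); scan 8 dirs for brackets.
Dir NW: first cell '.' (not opp) -> no flip
Dir N: first cell '.' (not opp) -> no flip
Dir NE: first cell '.' (not opp) -> no flip
Dir W: first cell '.' (not opp) -> no flip
Dir E: first cell '.' (not opp) -> no flip
Dir SW: opp run (3,5) capped by B -> flip
Dir S: first cell '.' (not opp) -> no flip
Dir SE: first cell '.' (not opp) -> no flip
All flips: (3,5)

Answer: ........
........
......B.
...WWB..
.BBBBB..
.....B..
.....B..
........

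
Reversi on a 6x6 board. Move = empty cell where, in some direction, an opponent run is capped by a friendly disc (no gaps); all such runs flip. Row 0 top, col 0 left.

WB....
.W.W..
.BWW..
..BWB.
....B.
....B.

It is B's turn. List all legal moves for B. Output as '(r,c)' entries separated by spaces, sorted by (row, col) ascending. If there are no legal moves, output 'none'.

Answer: (1,2) (1,4) (2,4)

Derivation:
(0,2): no bracket -> illegal
(0,3): no bracket -> illegal
(0,4): no bracket -> illegal
(1,0): no bracket -> illegal
(1,2): flips 2 -> legal
(1,4): flips 1 -> legal
(2,0): no bracket -> illegal
(2,4): flips 2 -> legal
(3,1): no bracket -> illegal
(4,2): no bracket -> illegal
(4,3): no bracket -> illegal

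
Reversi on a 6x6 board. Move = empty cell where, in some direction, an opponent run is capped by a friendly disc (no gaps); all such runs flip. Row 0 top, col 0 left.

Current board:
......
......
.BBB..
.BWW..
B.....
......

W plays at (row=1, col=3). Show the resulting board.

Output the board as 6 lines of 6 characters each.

Place W at (1,3); scan 8 dirs for brackets.
Dir NW: first cell '.' (not opp) -> no flip
Dir N: first cell '.' (not opp) -> no flip
Dir NE: first cell '.' (not opp) -> no flip
Dir W: first cell '.' (not opp) -> no flip
Dir E: first cell '.' (not opp) -> no flip
Dir SW: opp run (2,2) (3,1) (4,0), next=edge -> no flip
Dir S: opp run (2,3) capped by W -> flip
Dir SE: first cell '.' (not opp) -> no flip
All flips: (2,3)

Answer: ......
...W..
.BBW..
.BWW..
B.....
......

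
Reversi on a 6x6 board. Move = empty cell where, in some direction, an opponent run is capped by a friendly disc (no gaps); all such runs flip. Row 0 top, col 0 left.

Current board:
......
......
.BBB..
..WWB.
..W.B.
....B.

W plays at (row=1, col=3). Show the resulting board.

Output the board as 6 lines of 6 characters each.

Place W at (1,3); scan 8 dirs for brackets.
Dir NW: first cell '.' (not opp) -> no flip
Dir N: first cell '.' (not opp) -> no flip
Dir NE: first cell '.' (not opp) -> no flip
Dir W: first cell '.' (not opp) -> no flip
Dir E: first cell '.' (not opp) -> no flip
Dir SW: opp run (2,2), next='.' -> no flip
Dir S: opp run (2,3) capped by W -> flip
Dir SE: first cell '.' (not opp) -> no flip
All flips: (2,3)

Answer: ......
...W..
.BBW..
..WWB.
..W.B.
....B.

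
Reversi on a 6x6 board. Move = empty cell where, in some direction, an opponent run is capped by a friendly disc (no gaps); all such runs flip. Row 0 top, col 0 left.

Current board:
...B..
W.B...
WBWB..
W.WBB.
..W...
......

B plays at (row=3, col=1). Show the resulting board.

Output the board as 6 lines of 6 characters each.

Place B at (3,1); scan 8 dirs for brackets.
Dir NW: opp run (2,0), next=edge -> no flip
Dir N: first cell 'B' (not opp) -> no flip
Dir NE: opp run (2,2), next='.' -> no flip
Dir W: opp run (3,0), next=edge -> no flip
Dir E: opp run (3,2) capped by B -> flip
Dir SW: first cell '.' (not opp) -> no flip
Dir S: first cell '.' (not opp) -> no flip
Dir SE: opp run (4,2), next='.' -> no flip
All flips: (3,2)

Answer: ...B..
W.B...
WBWB..
WBBBB.
..W...
......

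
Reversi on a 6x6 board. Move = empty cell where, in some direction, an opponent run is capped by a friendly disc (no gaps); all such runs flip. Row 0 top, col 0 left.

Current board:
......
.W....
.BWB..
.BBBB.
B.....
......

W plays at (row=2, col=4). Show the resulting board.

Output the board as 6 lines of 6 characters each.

Answer: ......
.W....
.BWWW.
.BBBB.
B.....
......

Derivation:
Place W at (2,4); scan 8 dirs for brackets.
Dir NW: first cell '.' (not opp) -> no flip
Dir N: first cell '.' (not opp) -> no flip
Dir NE: first cell '.' (not opp) -> no flip
Dir W: opp run (2,3) capped by W -> flip
Dir E: first cell '.' (not opp) -> no flip
Dir SW: opp run (3,3), next='.' -> no flip
Dir S: opp run (3,4), next='.' -> no flip
Dir SE: first cell '.' (not opp) -> no flip
All flips: (2,3)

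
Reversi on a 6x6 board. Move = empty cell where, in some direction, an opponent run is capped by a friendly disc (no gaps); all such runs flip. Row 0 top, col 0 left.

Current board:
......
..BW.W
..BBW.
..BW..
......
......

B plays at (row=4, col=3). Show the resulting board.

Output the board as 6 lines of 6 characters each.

Place B at (4,3); scan 8 dirs for brackets.
Dir NW: first cell 'B' (not opp) -> no flip
Dir N: opp run (3,3) capped by B -> flip
Dir NE: first cell '.' (not opp) -> no flip
Dir W: first cell '.' (not opp) -> no flip
Dir E: first cell '.' (not opp) -> no flip
Dir SW: first cell '.' (not opp) -> no flip
Dir S: first cell '.' (not opp) -> no flip
Dir SE: first cell '.' (not opp) -> no flip
All flips: (3,3)

Answer: ......
..BW.W
..BBW.
..BB..
...B..
......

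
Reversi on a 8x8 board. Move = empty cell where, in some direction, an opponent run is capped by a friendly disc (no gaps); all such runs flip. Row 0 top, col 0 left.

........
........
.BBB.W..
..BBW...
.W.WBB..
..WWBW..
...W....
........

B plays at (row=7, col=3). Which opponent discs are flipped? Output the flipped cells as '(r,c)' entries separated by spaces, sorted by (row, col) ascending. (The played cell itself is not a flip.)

Answer: (4,3) (5,3) (6,3)

Derivation:
Dir NW: first cell '.' (not opp) -> no flip
Dir N: opp run (6,3) (5,3) (4,3) capped by B -> flip
Dir NE: first cell '.' (not opp) -> no flip
Dir W: first cell '.' (not opp) -> no flip
Dir E: first cell '.' (not opp) -> no flip
Dir SW: edge -> no flip
Dir S: edge -> no flip
Dir SE: edge -> no flip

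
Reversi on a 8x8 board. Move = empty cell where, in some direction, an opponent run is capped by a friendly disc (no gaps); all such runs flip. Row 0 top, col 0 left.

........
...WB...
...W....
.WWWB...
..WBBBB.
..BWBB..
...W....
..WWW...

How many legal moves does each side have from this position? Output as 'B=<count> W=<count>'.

-- B to move --
(0,2): no bracket -> illegal
(0,3): flips 3 -> legal
(0,4): no bracket -> illegal
(1,2): flips 2 -> legal
(2,0): no bracket -> illegal
(2,1): flips 1 -> legal
(2,2): flips 3 -> legal
(2,4): no bracket -> illegal
(3,0): flips 3 -> legal
(4,0): no bracket -> illegal
(4,1): flips 3 -> legal
(5,1): no bracket -> illegal
(6,1): no bracket -> illegal
(6,2): flips 1 -> legal
(6,4): no bracket -> illegal
(6,5): no bracket -> illegal
(7,1): no bracket -> illegal
(7,5): no bracket -> illegal
B mobility = 7
-- W to move --
(0,3): no bracket -> illegal
(0,4): no bracket -> illegal
(0,5): flips 1 -> legal
(1,5): flips 1 -> legal
(2,4): no bracket -> illegal
(2,5): no bracket -> illegal
(3,5): flips 2 -> legal
(3,6): flips 2 -> legal
(3,7): no bracket -> illegal
(4,1): flips 1 -> legal
(4,7): flips 4 -> legal
(5,1): flips 1 -> legal
(5,6): flips 4 -> legal
(5,7): no bracket -> illegal
(6,1): no bracket -> illegal
(6,2): flips 1 -> legal
(6,4): no bracket -> illegal
(6,5): flips 2 -> legal
(6,6): flips 2 -> legal
W mobility = 11

Answer: B=7 W=11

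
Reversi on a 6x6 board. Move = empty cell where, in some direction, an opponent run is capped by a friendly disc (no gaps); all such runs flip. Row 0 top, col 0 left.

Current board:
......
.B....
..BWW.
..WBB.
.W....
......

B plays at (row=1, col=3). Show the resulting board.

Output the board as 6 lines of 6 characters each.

Answer: ......
.B.B..
..BBW.
..WBB.
.W....
......

Derivation:
Place B at (1,3); scan 8 dirs for brackets.
Dir NW: first cell '.' (not opp) -> no flip
Dir N: first cell '.' (not opp) -> no flip
Dir NE: first cell '.' (not opp) -> no flip
Dir W: first cell '.' (not opp) -> no flip
Dir E: first cell '.' (not opp) -> no flip
Dir SW: first cell 'B' (not opp) -> no flip
Dir S: opp run (2,3) capped by B -> flip
Dir SE: opp run (2,4), next='.' -> no flip
All flips: (2,3)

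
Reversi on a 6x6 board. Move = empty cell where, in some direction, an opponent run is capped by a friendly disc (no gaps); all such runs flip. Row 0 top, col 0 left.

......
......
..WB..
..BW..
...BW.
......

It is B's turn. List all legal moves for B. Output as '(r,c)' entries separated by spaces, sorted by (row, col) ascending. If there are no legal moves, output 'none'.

Answer: (1,2) (2,1) (3,4) (4,5)

Derivation:
(1,1): no bracket -> illegal
(1,2): flips 1 -> legal
(1,3): no bracket -> illegal
(2,1): flips 1 -> legal
(2,4): no bracket -> illegal
(3,1): no bracket -> illegal
(3,4): flips 1 -> legal
(3,5): no bracket -> illegal
(4,2): no bracket -> illegal
(4,5): flips 1 -> legal
(5,3): no bracket -> illegal
(5,4): no bracket -> illegal
(5,5): no bracket -> illegal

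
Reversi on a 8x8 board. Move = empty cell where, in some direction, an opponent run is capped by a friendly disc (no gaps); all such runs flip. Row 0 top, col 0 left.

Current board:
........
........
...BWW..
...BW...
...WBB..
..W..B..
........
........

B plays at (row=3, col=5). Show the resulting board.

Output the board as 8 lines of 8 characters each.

Place B at (3,5); scan 8 dirs for brackets.
Dir NW: opp run (2,4), next='.' -> no flip
Dir N: opp run (2,5), next='.' -> no flip
Dir NE: first cell '.' (not opp) -> no flip
Dir W: opp run (3,4) capped by B -> flip
Dir E: first cell '.' (not opp) -> no flip
Dir SW: first cell 'B' (not opp) -> no flip
Dir S: first cell 'B' (not opp) -> no flip
Dir SE: first cell '.' (not opp) -> no flip
All flips: (3,4)

Answer: ........
........
...BWW..
...BBB..
...WBB..
..W..B..
........
........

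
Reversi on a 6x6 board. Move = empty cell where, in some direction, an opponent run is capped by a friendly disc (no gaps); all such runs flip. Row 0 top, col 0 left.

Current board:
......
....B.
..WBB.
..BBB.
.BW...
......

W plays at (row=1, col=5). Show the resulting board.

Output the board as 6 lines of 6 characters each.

Answer: ......
....BW
..WBW.
..BWB.
.BW...
......

Derivation:
Place W at (1,5); scan 8 dirs for brackets.
Dir NW: first cell '.' (not opp) -> no flip
Dir N: first cell '.' (not opp) -> no flip
Dir NE: edge -> no flip
Dir W: opp run (1,4), next='.' -> no flip
Dir E: edge -> no flip
Dir SW: opp run (2,4) (3,3) capped by W -> flip
Dir S: first cell '.' (not opp) -> no flip
Dir SE: edge -> no flip
All flips: (2,4) (3,3)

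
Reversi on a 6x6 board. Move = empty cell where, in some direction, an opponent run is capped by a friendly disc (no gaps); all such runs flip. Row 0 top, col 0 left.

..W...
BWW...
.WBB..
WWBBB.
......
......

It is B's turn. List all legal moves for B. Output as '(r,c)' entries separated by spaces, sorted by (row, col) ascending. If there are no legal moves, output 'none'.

Answer: (0,0) (0,1) (1,3) (2,0) (4,0)

Derivation:
(0,0): flips 1 -> legal
(0,1): flips 1 -> legal
(0,3): no bracket -> illegal
(1,3): flips 2 -> legal
(2,0): flips 1 -> legal
(4,0): flips 1 -> legal
(4,1): no bracket -> illegal
(4,2): no bracket -> illegal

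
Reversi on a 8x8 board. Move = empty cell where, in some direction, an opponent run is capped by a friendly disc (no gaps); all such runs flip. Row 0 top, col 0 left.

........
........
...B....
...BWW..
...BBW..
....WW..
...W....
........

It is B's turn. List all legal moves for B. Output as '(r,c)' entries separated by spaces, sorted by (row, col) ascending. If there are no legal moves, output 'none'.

Answer: (2,4) (2,5) (2,6) (3,6) (4,6) (5,6) (6,4) (6,5) (6,6)

Derivation:
(2,4): flips 1 -> legal
(2,5): flips 1 -> legal
(2,6): flips 1 -> legal
(3,6): flips 2 -> legal
(4,6): flips 1 -> legal
(5,2): no bracket -> illegal
(5,3): no bracket -> illegal
(5,6): flips 2 -> legal
(6,2): no bracket -> illegal
(6,4): flips 1 -> legal
(6,5): flips 1 -> legal
(6,6): flips 1 -> legal
(7,2): no bracket -> illegal
(7,3): no bracket -> illegal
(7,4): no bracket -> illegal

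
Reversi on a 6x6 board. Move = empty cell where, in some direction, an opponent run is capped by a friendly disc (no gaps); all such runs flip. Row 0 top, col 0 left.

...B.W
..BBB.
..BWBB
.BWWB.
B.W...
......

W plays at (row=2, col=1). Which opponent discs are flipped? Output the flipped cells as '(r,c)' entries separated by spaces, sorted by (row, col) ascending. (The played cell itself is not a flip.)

Dir NW: first cell '.' (not opp) -> no flip
Dir N: first cell '.' (not opp) -> no flip
Dir NE: opp run (1,2) (0,3), next=edge -> no flip
Dir W: first cell '.' (not opp) -> no flip
Dir E: opp run (2,2) capped by W -> flip
Dir SW: first cell '.' (not opp) -> no flip
Dir S: opp run (3,1), next='.' -> no flip
Dir SE: first cell 'W' (not opp) -> no flip

Answer: (2,2)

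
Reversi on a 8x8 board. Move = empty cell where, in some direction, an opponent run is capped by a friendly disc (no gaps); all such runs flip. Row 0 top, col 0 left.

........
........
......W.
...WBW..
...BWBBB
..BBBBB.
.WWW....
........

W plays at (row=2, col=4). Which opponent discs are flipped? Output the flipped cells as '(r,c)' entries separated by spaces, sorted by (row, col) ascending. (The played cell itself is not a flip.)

Dir NW: first cell '.' (not opp) -> no flip
Dir N: first cell '.' (not opp) -> no flip
Dir NE: first cell '.' (not opp) -> no flip
Dir W: first cell '.' (not opp) -> no flip
Dir E: first cell '.' (not opp) -> no flip
Dir SW: first cell 'W' (not opp) -> no flip
Dir S: opp run (3,4) capped by W -> flip
Dir SE: first cell 'W' (not opp) -> no flip

Answer: (3,4)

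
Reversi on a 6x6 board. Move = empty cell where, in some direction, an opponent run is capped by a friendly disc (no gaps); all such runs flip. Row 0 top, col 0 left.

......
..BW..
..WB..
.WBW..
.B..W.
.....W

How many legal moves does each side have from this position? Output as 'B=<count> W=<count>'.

-- B to move --
(0,2): no bracket -> illegal
(0,3): flips 1 -> legal
(0,4): no bracket -> illegal
(1,1): no bracket -> illegal
(1,4): flips 1 -> legal
(2,0): no bracket -> illegal
(2,1): flips 2 -> legal
(2,4): no bracket -> illegal
(3,0): flips 1 -> legal
(3,4): flips 1 -> legal
(3,5): no bracket -> illegal
(4,0): no bracket -> illegal
(4,2): no bracket -> illegal
(4,3): flips 1 -> legal
(4,5): no bracket -> illegal
(5,3): no bracket -> illegal
(5,4): no bracket -> illegal
B mobility = 6
-- W to move --
(0,1): no bracket -> illegal
(0,2): flips 1 -> legal
(0,3): no bracket -> illegal
(1,1): flips 1 -> legal
(1,4): no bracket -> illegal
(2,1): no bracket -> illegal
(2,4): flips 1 -> legal
(3,0): no bracket -> illegal
(3,4): no bracket -> illegal
(4,0): no bracket -> illegal
(4,2): flips 1 -> legal
(4,3): no bracket -> illegal
(5,0): no bracket -> illegal
(5,1): flips 1 -> legal
(5,2): no bracket -> illegal
W mobility = 5

Answer: B=6 W=5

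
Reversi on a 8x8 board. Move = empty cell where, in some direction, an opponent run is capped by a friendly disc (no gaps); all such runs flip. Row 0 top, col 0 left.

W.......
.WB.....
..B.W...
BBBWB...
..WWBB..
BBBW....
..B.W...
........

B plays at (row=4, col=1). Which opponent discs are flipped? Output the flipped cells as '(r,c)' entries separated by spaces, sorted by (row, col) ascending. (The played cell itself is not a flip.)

Dir NW: first cell 'B' (not opp) -> no flip
Dir N: first cell 'B' (not opp) -> no flip
Dir NE: first cell 'B' (not opp) -> no flip
Dir W: first cell '.' (not opp) -> no flip
Dir E: opp run (4,2) (4,3) capped by B -> flip
Dir SW: first cell 'B' (not opp) -> no flip
Dir S: first cell 'B' (not opp) -> no flip
Dir SE: first cell 'B' (not opp) -> no flip

Answer: (4,2) (4,3)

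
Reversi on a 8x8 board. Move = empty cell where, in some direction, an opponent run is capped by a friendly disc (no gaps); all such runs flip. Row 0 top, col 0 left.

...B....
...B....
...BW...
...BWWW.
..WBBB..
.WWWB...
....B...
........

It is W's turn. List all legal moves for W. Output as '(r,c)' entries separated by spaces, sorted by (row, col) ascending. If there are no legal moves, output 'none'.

(0,2): flips 1 -> legal
(0,4): no bracket -> illegal
(1,2): flips 1 -> legal
(1,4): no bracket -> illegal
(2,2): flips 1 -> legal
(3,2): flips 1 -> legal
(4,6): flips 3 -> legal
(5,5): flips 2 -> legal
(5,6): flips 1 -> legal
(6,3): flips 2 -> legal
(6,5): no bracket -> illegal
(7,3): no bracket -> illegal
(7,4): flips 3 -> legal
(7,5): flips 1 -> legal

Answer: (0,2) (1,2) (2,2) (3,2) (4,6) (5,5) (5,6) (6,3) (7,4) (7,5)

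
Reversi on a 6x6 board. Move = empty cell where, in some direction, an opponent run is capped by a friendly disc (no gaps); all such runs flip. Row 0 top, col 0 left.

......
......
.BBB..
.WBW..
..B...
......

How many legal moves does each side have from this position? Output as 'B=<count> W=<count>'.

-- B to move --
(2,0): flips 1 -> legal
(2,4): flips 1 -> legal
(3,0): flips 1 -> legal
(3,4): flips 1 -> legal
(4,0): flips 1 -> legal
(4,1): flips 1 -> legal
(4,3): flips 1 -> legal
(4,4): flips 1 -> legal
B mobility = 8
-- W to move --
(1,0): no bracket -> illegal
(1,1): flips 2 -> legal
(1,2): no bracket -> illegal
(1,3): flips 2 -> legal
(1,4): no bracket -> illegal
(2,0): no bracket -> illegal
(2,4): no bracket -> illegal
(3,0): no bracket -> illegal
(3,4): no bracket -> illegal
(4,1): no bracket -> illegal
(4,3): no bracket -> illegal
(5,1): flips 1 -> legal
(5,2): no bracket -> illegal
(5,3): flips 1 -> legal
W mobility = 4

Answer: B=8 W=4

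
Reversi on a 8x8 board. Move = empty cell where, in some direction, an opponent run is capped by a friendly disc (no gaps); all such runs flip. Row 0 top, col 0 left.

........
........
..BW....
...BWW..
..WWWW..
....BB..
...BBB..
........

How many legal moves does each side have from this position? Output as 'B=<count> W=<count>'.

Answer: B=7 W=9

Derivation:
-- B to move --
(1,2): no bracket -> illegal
(1,3): flips 1 -> legal
(1,4): no bracket -> illegal
(2,4): flips 3 -> legal
(2,5): flips 2 -> legal
(2,6): no bracket -> illegal
(3,1): no bracket -> illegal
(3,2): flips 1 -> legal
(3,6): flips 3 -> legal
(4,1): no bracket -> illegal
(4,6): no bracket -> illegal
(5,1): flips 1 -> legal
(5,2): no bracket -> illegal
(5,3): flips 1 -> legal
(5,6): no bracket -> illegal
B mobility = 7
-- W to move --
(1,1): flips 2 -> legal
(1,2): no bracket -> illegal
(1,3): no bracket -> illegal
(2,1): flips 1 -> legal
(2,4): flips 1 -> legal
(3,1): no bracket -> illegal
(3,2): flips 1 -> legal
(4,6): no bracket -> illegal
(5,2): no bracket -> illegal
(5,3): no bracket -> illegal
(5,6): no bracket -> illegal
(6,2): no bracket -> illegal
(6,6): flips 1 -> legal
(7,2): flips 2 -> legal
(7,3): no bracket -> illegal
(7,4): flips 2 -> legal
(7,5): flips 2 -> legal
(7,6): flips 2 -> legal
W mobility = 9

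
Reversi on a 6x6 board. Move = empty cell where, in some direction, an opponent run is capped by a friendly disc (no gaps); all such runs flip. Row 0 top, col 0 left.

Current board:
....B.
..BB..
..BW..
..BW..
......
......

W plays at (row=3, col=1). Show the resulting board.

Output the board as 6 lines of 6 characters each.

Answer: ....B.
..BB..
..BW..
.WWW..
......
......

Derivation:
Place W at (3,1); scan 8 dirs for brackets.
Dir NW: first cell '.' (not opp) -> no flip
Dir N: first cell '.' (not opp) -> no flip
Dir NE: opp run (2,2) (1,3) (0,4), next=edge -> no flip
Dir W: first cell '.' (not opp) -> no flip
Dir E: opp run (3,2) capped by W -> flip
Dir SW: first cell '.' (not opp) -> no flip
Dir S: first cell '.' (not opp) -> no flip
Dir SE: first cell '.' (not opp) -> no flip
All flips: (3,2)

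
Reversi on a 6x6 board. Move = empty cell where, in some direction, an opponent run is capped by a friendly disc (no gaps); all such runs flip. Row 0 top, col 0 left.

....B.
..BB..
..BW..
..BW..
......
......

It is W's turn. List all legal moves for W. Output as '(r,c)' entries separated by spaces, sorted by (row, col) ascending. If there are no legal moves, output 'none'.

Answer: (0,1) (0,3) (1,1) (2,1) (3,1) (4,1)

Derivation:
(0,1): flips 1 -> legal
(0,2): no bracket -> illegal
(0,3): flips 1 -> legal
(0,5): no bracket -> illegal
(1,1): flips 1 -> legal
(1,4): no bracket -> illegal
(1,5): no bracket -> illegal
(2,1): flips 1 -> legal
(2,4): no bracket -> illegal
(3,1): flips 1 -> legal
(4,1): flips 1 -> legal
(4,2): no bracket -> illegal
(4,3): no bracket -> illegal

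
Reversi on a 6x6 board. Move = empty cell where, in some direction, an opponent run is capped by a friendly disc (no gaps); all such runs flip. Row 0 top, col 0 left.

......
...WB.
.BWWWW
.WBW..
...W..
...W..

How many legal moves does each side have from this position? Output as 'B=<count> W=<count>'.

-- B to move --
(0,2): no bracket -> illegal
(0,3): no bracket -> illegal
(0,4): no bracket -> illegal
(1,1): no bracket -> illegal
(1,2): flips 2 -> legal
(1,5): no bracket -> illegal
(2,0): no bracket -> illegal
(3,0): flips 1 -> legal
(3,4): flips 2 -> legal
(3,5): no bracket -> illegal
(4,0): no bracket -> illegal
(4,1): flips 1 -> legal
(4,2): no bracket -> illegal
(4,4): no bracket -> illegal
(5,2): no bracket -> illegal
(5,4): flips 1 -> legal
B mobility = 5
-- W to move --
(0,3): flips 1 -> legal
(0,4): flips 1 -> legal
(0,5): flips 1 -> legal
(1,0): flips 2 -> legal
(1,1): flips 1 -> legal
(1,2): no bracket -> illegal
(1,5): flips 1 -> legal
(2,0): flips 1 -> legal
(3,0): no bracket -> illegal
(4,1): flips 1 -> legal
(4,2): flips 1 -> legal
W mobility = 9

Answer: B=5 W=9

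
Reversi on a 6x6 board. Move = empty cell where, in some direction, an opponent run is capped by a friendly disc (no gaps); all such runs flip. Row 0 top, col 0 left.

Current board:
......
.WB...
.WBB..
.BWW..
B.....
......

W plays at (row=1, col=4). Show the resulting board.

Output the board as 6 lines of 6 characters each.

Answer: ......
.WB.W.
.WBW..
.BWW..
B.....
......

Derivation:
Place W at (1,4); scan 8 dirs for brackets.
Dir NW: first cell '.' (not opp) -> no flip
Dir N: first cell '.' (not opp) -> no flip
Dir NE: first cell '.' (not opp) -> no flip
Dir W: first cell '.' (not opp) -> no flip
Dir E: first cell '.' (not opp) -> no flip
Dir SW: opp run (2,3) capped by W -> flip
Dir S: first cell '.' (not opp) -> no flip
Dir SE: first cell '.' (not opp) -> no flip
All flips: (2,3)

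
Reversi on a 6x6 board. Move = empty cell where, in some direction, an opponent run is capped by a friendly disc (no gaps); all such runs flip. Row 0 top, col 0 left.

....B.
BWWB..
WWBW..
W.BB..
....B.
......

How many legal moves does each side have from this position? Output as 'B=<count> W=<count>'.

-- B to move --
(0,0): flips 1 -> legal
(0,1): no bracket -> illegal
(0,2): flips 1 -> legal
(0,3): no bracket -> illegal
(1,4): flips 1 -> legal
(2,4): flips 1 -> legal
(3,1): no bracket -> illegal
(3,4): no bracket -> illegal
(4,0): flips 2 -> legal
(4,1): no bracket -> illegal
B mobility = 5
-- W to move --
(0,0): flips 1 -> legal
(0,1): no bracket -> illegal
(0,2): no bracket -> illegal
(0,3): flips 1 -> legal
(0,5): no bracket -> illegal
(1,4): flips 1 -> legal
(1,5): no bracket -> illegal
(2,4): no bracket -> illegal
(3,1): no bracket -> illegal
(3,4): no bracket -> illegal
(3,5): no bracket -> illegal
(4,1): flips 1 -> legal
(4,2): flips 2 -> legal
(4,3): flips 2 -> legal
(4,5): no bracket -> illegal
(5,3): no bracket -> illegal
(5,4): no bracket -> illegal
(5,5): flips 3 -> legal
W mobility = 7

Answer: B=5 W=7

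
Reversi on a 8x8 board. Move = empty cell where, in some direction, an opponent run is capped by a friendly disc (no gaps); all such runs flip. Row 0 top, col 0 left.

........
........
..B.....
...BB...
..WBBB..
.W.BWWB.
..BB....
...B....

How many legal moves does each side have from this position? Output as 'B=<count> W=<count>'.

-- B to move --
(3,1): flips 1 -> legal
(3,2): no bracket -> illegal
(4,0): flips 1 -> legal
(4,1): flips 1 -> legal
(4,6): no bracket -> illegal
(5,0): no bracket -> illegal
(5,2): no bracket -> illegal
(6,0): flips 2 -> legal
(6,1): no bracket -> illegal
(6,4): flips 1 -> legal
(6,5): flips 2 -> legal
(6,6): flips 1 -> legal
B mobility = 7
-- W to move --
(1,1): flips 3 -> legal
(1,2): no bracket -> illegal
(1,3): no bracket -> illegal
(2,1): no bracket -> illegal
(2,3): no bracket -> illegal
(2,4): flips 3 -> legal
(2,5): no bracket -> illegal
(3,1): no bracket -> illegal
(3,2): flips 1 -> legal
(3,5): flips 1 -> legal
(3,6): flips 1 -> legal
(4,6): flips 3 -> legal
(4,7): no bracket -> illegal
(5,2): flips 1 -> legal
(5,7): flips 1 -> legal
(6,1): no bracket -> illegal
(6,4): flips 1 -> legal
(6,5): no bracket -> illegal
(6,6): no bracket -> illegal
(6,7): no bracket -> illegal
(7,1): no bracket -> illegal
(7,2): flips 1 -> legal
(7,4): no bracket -> illegal
W mobility = 10

Answer: B=7 W=10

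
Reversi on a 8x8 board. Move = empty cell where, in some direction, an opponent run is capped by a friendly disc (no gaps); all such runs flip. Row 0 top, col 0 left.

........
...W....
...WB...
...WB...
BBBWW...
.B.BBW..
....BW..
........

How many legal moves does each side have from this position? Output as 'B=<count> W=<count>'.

-- B to move --
(0,2): flips 1 -> legal
(0,3): flips 4 -> legal
(0,4): no bracket -> illegal
(1,2): flips 1 -> legal
(1,4): no bracket -> illegal
(2,2): flips 1 -> legal
(3,2): flips 2 -> legal
(3,5): flips 1 -> legal
(4,5): flips 2 -> legal
(4,6): flips 1 -> legal
(5,2): flips 1 -> legal
(5,6): flips 1 -> legal
(6,6): flips 1 -> legal
(7,4): no bracket -> illegal
(7,5): no bracket -> illegal
(7,6): flips 1 -> legal
B mobility = 12
-- W to move --
(1,4): flips 2 -> legal
(1,5): flips 1 -> legal
(2,5): flips 2 -> legal
(3,0): no bracket -> illegal
(3,1): no bracket -> illegal
(3,2): no bracket -> illegal
(3,5): flips 2 -> legal
(4,5): flips 1 -> legal
(5,0): no bracket -> illegal
(5,2): flips 2 -> legal
(6,0): flips 2 -> legal
(6,1): no bracket -> illegal
(6,2): flips 1 -> legal
(6,3): flips 2 -> legal
(7,3): flips 1 -> legal
(7,4): flips 2 -> legal
(7,5): no bracket -> illegal
W mobility = 11

Answer: B=12 W=11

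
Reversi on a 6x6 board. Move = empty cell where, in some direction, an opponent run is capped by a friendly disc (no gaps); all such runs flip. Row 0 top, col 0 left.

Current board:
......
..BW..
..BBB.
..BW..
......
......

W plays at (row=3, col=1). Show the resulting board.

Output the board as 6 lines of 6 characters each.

Answer: ......
..BW..
..WBB.
.WWW..
......
......

Derivation:
Place W at (3,1); scan 8 dirs for brackets.
Dir NW: first cell '.' (not opp) -> no flip
Dir N: first cell '.' (not opp) -> no flip
Dir NE: opp run (2,2) capped by W -> flip
Dir W: first cell '.' (not opp) -> no flip
Dir E: opp run (3,2) capped by W -> flip
Dir SW: first cell '.' (not opp) -> no flip
Dir S: first cell '.' (not opp) -> no flip
Dir SE: first cell '.' (not opp) -> no flip
All flips: (2,2) (3,2)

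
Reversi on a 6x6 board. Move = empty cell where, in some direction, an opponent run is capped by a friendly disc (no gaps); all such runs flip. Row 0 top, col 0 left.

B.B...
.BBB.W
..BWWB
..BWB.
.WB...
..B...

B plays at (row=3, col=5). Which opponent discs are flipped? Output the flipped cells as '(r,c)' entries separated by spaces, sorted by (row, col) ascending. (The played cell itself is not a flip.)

Answer: (2,4)

Derivation:
Dir NW: opp run (2,4) capped by B -> flip
Dir N: first cell 'B' (not opp) -> no flip
Dir NE: edge -> no flip
Dir W: first cell 'B' (not opp) -> no flip
Dir E: edge -> no flip
Dir SW: first cell '.' (not opp) -> no flip
Dir S: first cell '.' (not opp) -> no flip
Dir SE: edge -> no flip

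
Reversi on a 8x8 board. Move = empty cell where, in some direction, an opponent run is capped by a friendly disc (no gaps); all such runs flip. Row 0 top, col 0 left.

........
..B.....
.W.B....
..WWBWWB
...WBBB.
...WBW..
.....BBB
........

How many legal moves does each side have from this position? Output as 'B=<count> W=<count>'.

Answer: B=15 W=11

Derivation:
-- B to move --
(1,0): flips 3 -> legal
(1,1): no bracket -> illegal
(2,0): no bracket -> illegal
(2,2): flips 1 -> legal
(2,4): flips 1 -> legal
(2,5): flips 1 -> legal
(2,6): flips 2 -> legal
(2,7): flips 1 -> legal
(3,0): flips 1 -> legal
(3,1): flips 2 -> legal
(4,1): flips 1 -> legal
(4,2): flips 1 -> legal
(4,7): no bracket -> illegal
(5,2): flips 2 -> legal
(5,6): flips 1 -> legal
(6,2): flips 1 -> legal
(6,3): flips 3 -> legal
(6,4): flips 1 -> legal
B mobility = 15
-- W to move --
(0,1): no bracket -> illegal
(0,2): no bracket -> illegal
(0,3): flips 1 -> legal
(1,1): no bracket -> illegal
(1,3): flips 1 -> legal
(1,4): flips 1 -> legal
(2,2): no bracket -> illegal
(2,4): no bracket -> illegal
(2,5): flips 1 -> legal
(2,6): no bracket -> illegal
(2,7): no bracket -> illegal
(4,7): flips 3 -> legal
(5,6): flips 1 -> legal
(5,7): flips 1 -> legal
(6,3): flips 2 -> legal
(6,4): no bracket -> illegal
(7,4): no bracket -> illegal
(7,5): flips 1 -> legal
(7,6): flips 2 -> legal
(7,7): flips 1 -> legal
W mobility = 11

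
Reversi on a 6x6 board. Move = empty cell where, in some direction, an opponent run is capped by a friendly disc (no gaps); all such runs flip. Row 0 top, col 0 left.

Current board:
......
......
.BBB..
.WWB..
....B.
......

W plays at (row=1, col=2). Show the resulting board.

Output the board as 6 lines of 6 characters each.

Place W at (1,2); scan 8 dirs for brackets.
Dir NW: first cell '.' (not opp) -> no flip
Dir N: first cell '.' (not opp) -> no flip
Dir NE: first cell '.' (not opp) -> no flip
Dir W: first cell '.' (not opp) -> no flip
Dir E: first cell '.' (not opp) -> no flip
Dir SW: opp run (2,1), next='.' -> no flip
Dir S: opp run (2,2) capped by W -> flip
Dir SE: opp run (2,3), next='.' -> no flip
All flips: (2,2)

Answer: ......
..W...
.BWB..
.WWB..
....B.
......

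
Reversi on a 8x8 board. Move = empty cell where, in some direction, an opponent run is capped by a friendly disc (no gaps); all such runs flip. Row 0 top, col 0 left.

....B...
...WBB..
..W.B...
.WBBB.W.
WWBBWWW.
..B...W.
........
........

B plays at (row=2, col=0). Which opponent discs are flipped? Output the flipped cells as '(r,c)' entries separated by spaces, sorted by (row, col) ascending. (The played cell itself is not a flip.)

Dir NW: edge -> no flip
Dir N: first cell '.' (not opp) -> no flip
Dir NE: first cell '.' (not opp) -> no flip
Dir W: edge -> no flip
Dir E: first cell '.' (not opp) -> no flip
Dir SW: edge -> no flip
Dir S: first cell '.' (not opp) -> no flip
Dir SE: opp run (3,1) capped by B -> flip

Answer: (3,1)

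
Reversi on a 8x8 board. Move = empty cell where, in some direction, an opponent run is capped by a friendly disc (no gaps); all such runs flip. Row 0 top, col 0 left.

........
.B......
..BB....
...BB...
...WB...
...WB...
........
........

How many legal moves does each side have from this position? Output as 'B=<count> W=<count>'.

-- B to move --
(3,2): flips 1 -> legal
(4,2): flips 1 -> legal
(5,2): flips 2 -> legal
(6,2): flips 1 -> legal
(6,3): flips 2 -> legal
(6,4): no bracket -> illegal
B mobility = 5
-- W to move --
(0,0): no bracket -> illegal
(0,1): no bracket -> illegal
(0,2): no bracket -> illegal
(1,0): no bracket -> illegal
(1,2): no bracket -> illegal
(1,3): flips 2 -> legal
(1,4): no bracket -> illegal
(2,0): no bracket -> illegal
(2,1): no bracket -> illegal
(2,4): no bracket -> illegal
(2,5): flips 1 -> legal
(3,1): no bracket -> illegal
(3,2): no bracket -> illegal
(3,5): flips 1 -> legal
(4,2): no bracket -> illegal
(4,5): flips 1 -> legal
(5,5): flips 1 -> legal
(6,3): no bracket -> illegal
(6,4): no bracket -> illegal
(6,5): flips 1 -> legal
W mobility = 6

Answer: B=5 W=6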